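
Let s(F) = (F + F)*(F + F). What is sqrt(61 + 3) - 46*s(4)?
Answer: -2936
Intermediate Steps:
s(F) = 4*F**2 (s(F) = (2*F)*(2*F) = 4*F**2)
sqrt(61 + 3) - 46*s(4) = sqrt(61 + 3) - 184*4**2 = sqrt(64) - 184*16 = 8 - 46*64 = 8 - 2944 = -2936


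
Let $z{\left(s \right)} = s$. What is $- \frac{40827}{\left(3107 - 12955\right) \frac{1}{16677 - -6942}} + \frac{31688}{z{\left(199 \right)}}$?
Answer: $\frac{192206353111}{1959752} \approx 98077.0$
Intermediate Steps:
$- \frac{40827}{\left(3107 - 12955\right) \frac{1}{16677 - -6942}} + \frac{31688}{z{\left(199 \right)}} = - \frac{40827}{\left(3107 - 12955\right) \frac{1}{16677 - -6942}} + \frac{31688}{199} = - \frac{40827}{\left(-9848\right) \frac{1}{16677 + 6942}} + 31688 \cdot \frac{1}{199} = - \frac{40827}{\left(-9848\right) \frac{1}{23619}} + \frac{31688}{199} = - \frac{40827}{- \frac{9848}{23619}} + \frac{31688}{199} = \left(-40827\right) \left(- \frac{23619}{9848}\right) + \frac{31688}{199} = \frac{964292913}{9848} + \frac{31688}{199} = \frac{192206353111}{1959752}$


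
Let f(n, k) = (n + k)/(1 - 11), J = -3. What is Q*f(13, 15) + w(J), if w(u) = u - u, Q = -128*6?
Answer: 10752/5 ≈ 2150.4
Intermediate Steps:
Q = -768
f(n, k) = -k/10 - n/10 (f(n, k) = (k + n)/(-10) = (k + n)*(-1/10) = -k/10 - n/10)
w(u) = 0
Q*f(13, 15) + w(J) = -768*(-1/10*15 - 1/10*13) + 0 = -768*(-3/2 - 13/10) + 0 = -768*(-14/5) + 0 = 10752/5 + 0 = 10752/5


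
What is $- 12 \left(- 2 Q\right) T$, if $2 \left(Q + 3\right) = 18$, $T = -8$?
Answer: $-1152$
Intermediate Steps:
$Q = 6$ ($Q = -3 + \frac{1}{2} \cdot 18 = -3 + 9 = 6$)
$- 12 \left(- 2 Q\right) T = - 12 \left(\left(-2\right) 6\right) \left(-8\right) = \left(-12\right) \left(-12\right) \left(-8\right) = 144 \left(-8\right) = -1152$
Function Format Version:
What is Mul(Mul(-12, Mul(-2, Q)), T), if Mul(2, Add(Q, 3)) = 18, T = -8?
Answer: -1152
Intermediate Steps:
Q = 6 (Q = Add(-3, Mul(Rational(1, 2), 18)) = Add(-3, 9) = 6)
Mul(Mul(-12, Mul(-2, Q)), T) = Mul(Mul(-12, Mul(-2, 6)), -8) = Mul(Mul(-12, -12), -8) = Mul(144, -8) = -1152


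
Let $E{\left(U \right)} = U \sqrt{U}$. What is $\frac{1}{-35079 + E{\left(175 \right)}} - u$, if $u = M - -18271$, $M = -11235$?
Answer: $- \frac{8620344464255}{1225176866} - \frac{875 \sqrt{7}}{1225176866} \approx -7036.0$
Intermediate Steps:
$E{\left(U \right)} = U^{\frac{3}{2}}$
$u = 7036$ ($u = -11235 - -18271 = -11235 + 18271 = 7036$)
$\frac{1}{-35079 + E{\left(175 \right)}} - u = \frac{1}{-35079 + 175^{\frac{3}{2}}} - 7036 = \frac{1}{-35079 + 875 \sqrt{7}} - 7036 = -7036 + \frac{1}{-35079 + 875 \sqrt{7}}$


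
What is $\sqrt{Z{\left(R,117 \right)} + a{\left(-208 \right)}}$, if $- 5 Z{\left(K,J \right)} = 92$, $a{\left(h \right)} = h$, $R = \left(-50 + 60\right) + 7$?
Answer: $\frac{2 i \sqrt{1415}}{5} \approx 15.047 i$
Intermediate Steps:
$R = 17$ ($R = 10 + 7 = 17$)
$Z{\left(K,J \right)} = - \frac{92}{5}$ ($Z{\left(K,J \right)} = \left(- \frac{1}{5}\right) 92 = - \frac{92}{5}$)
$\sqrt{Z{\left(R,117 \right)} + a{\left(-208 \right)}} = \sqrt{- \frac{92}{5} - 208} = \sqrt{- \frac{1132}{5}} = \frac{2 i \sqrt{1415}}{5}$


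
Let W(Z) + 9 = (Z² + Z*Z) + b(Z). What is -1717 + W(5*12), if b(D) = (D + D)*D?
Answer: 12674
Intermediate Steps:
b(D) = 2*D² (b(D) = (2*D)*D = 2*D²)
W(Z) = -9 + 4*Z² (W(Z) = -9 + ((Z² + Z*Z) + 2*Z²) = -9 + ((Z² + Z²) + 2*Z²) = -9 + (2*Z² + 2*Z²) = -9 + 4*Z²)
-1717 + W(5*12) = -1717 + (-9 + 4*(5*12)²) = -1717 + (-9 + 4*60²) = -1717 + (-9 + 4*3600) = -1717 + (-9 + 14400) = -1717 + 14391 = 12674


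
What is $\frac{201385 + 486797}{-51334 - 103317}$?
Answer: $- \frac{688182}{154651} \approx -4.4499$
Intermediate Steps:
$\frac{201385 + 486797}{-51334 - 103317} = \frac{688182}{-154651} = 688182 \left(- \frac{1}{154651}\right) = - \frac{688182}{154651}$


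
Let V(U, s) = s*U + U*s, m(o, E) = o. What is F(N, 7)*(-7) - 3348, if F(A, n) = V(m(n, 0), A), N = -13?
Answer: -2074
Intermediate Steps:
V(U, s) = 2*U*s (V(U, s) = U*s + U*s = 2*U*s)
F(A, n) = 2*A*n (F(A, n) = 2*n*A = 2*A*n)
F(N, 7)*(-7) - 3348 = (2*(-13)*7)*(-7) - 3348 = -182*(-7) - 3348 = 1274 - 3348 = -2074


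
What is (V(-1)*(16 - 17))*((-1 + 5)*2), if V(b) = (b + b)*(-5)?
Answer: -80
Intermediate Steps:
V(b) = -10*b (V(b) = (2*b)*(-5) = -10*b)
(V(-1)*(16 - 17))*((-1 + 5)*2) = ((-10*(-1))*(16 - 17))*((-1 + 5)*2) = (10*(-1))*(4*2) = -10*8 = -80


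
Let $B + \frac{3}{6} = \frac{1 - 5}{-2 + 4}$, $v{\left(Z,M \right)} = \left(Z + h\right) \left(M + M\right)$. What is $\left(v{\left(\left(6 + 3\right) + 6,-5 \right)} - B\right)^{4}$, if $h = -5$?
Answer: $\frac{1445900625}{16} \approx 9.0369 \cdot 10^{7}$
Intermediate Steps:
$v{\left(Z,M \right)} = 2 M \left(-5 + Z\right)$ ($v{\left(Z,M \right)} = \left(Z - 5\right) \left(M + M\right) = \left(-5 + Z\right) 2 M = 2 M \left(-5 + Z\right)$)
$B = - \frac{5}{2}$ ($B = - \frac{1}{2} + \frac{1 - 5}{-2 + 4} = - \frac{1}{2} - \frac{4}{2} = - \frac{1}{2} - 2 = - \frac{5}{2} \approx -2.5$)
$\left(v{\left(\left(6 + 3\right) + 6,-5 \right)} - B\right)^{4} = \left(2 \left(-5\right) \left(-5 + \left(\left(6 + 3\right) + 6\right)\right) - - \frac{5}{2}\right)^{4} = \left(2 \left(-5\right) \left(-5 + \left(9 + 6\right)\right) + \frac{5}{2}\right)^{4} = \left(2 \left(-5\right) \left(-5 + 15\right) + \frac{5}{2}\right)^{4} = \left(2 \left(-5\right) 10 + \frac{5}{2}\right)^{4} = \left(-100 + \frac{5}{2}\right)^{4} = \left(- \frac{195}{2}\right)^{4} = \frac{1445900625}{16}$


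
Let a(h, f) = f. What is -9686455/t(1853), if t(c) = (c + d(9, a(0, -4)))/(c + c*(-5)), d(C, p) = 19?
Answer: 17949001115/468 ≈ 3.8353e+7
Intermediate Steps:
t(c) = -(19 + c)/(4*c) (t(c) = (c + 19)/(c + c*(-5)) = (19 + c)/(c - 5*c) = (19 + c)/((-4*c)) = (19 + c)*(-1/(4*c)) = -(19 + c)/(4*c))
-9686455/t(1853) = -9686455*7412/(-19 - 1*1853) = -9686455*7412/(-19 - 1853) = -9686455/((¼)*(1/1853)*(-1872)) = -9686455/(-468/1853) = -9686455*(-1853/468) = 17949001115/468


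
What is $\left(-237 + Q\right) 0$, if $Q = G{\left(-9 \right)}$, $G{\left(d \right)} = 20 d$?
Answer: $0$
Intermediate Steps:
$Q = -180$ ($Q = 20 \left(-9\right) = -180$)
$\left(-237 + Q\right) 0 = \left(-237 - 180\right) 0 = \left(-417\right) 0 = 0$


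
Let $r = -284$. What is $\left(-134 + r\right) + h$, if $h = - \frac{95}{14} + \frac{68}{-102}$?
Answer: $- \frac{17869}{42} \approx -425.45$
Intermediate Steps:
$h = - \frac{313}{42}$ ($h = \left(-95\right) \frac{1}{14} + 68 \left(- \frac{1}{102}\right) = - \frac{95}{14} - \frac{2}{3} = - \frac{313}{42} \approx -7.4524$)
$\left(-134 + r\right) + h = \left(-134 - 284\right) - \frac{313}{42} = -418 - \frac{313}{42} = - \frac{17869}{42}$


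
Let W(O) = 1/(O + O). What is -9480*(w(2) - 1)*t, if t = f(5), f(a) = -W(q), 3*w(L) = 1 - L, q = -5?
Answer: 1264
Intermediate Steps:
W(O) = 1/(2*O)
w(L) = ⅓ - L/3 (w(L) = (1 - L)/3 = ⅓ - L/3)
f(a) = ⅒ (f(a) = -1/(2*(-5)) = -(-1)/(2*5) = -1*(-⅒) = ⅒)
t = ⅒ ≈ 0.10000
-9480*(w(2) - 1)*t = -9480*((⅓ - ⅓*2) - 1)/10 = -9480*((⅓ - ⅔) - 1)/10 = -9480*(-⅓ - 1)/10 = -(-12640)/10 = -9480*(-2/15) = 1264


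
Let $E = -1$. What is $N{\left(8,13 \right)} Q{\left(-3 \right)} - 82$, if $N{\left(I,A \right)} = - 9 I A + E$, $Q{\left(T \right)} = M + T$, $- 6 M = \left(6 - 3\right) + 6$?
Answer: $\frac{8269}{2} \approx 4134.5$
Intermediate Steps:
$M = - \frac{3}{2}$ ($M = - \frac{\left(6 - 3\right) + 6}{6} = - \frac{3 + 6}{6} = \left(- \frac{1}{6}\right) 9 = - \frac{3}{2} \approx -1.5$)
$Q{\left(T \right)} = - \frac{3}{2} + T$
$N{\left(I,A \right)} = -1 - 9 A I$ ($N{\left(I,A \right)} = - 9 I A - 1 = - 9 A I - 1 = -1 - 9 A I$)
$N{\left(8,13 \right)} Q{\left(-3 \right)} - 82 = \left(-1 - 117 \cdot 8\right) \left(- \frac{3}{2} - 3\right) - 82 = \left(-1 - 936\right) \left(- \frac{9}{2}\right) - 82 = \left(-937\right) \left(- \frac{9}{2}\right) - 82 = \frac{8433}{2} - 82 = \frac{8269}{2}$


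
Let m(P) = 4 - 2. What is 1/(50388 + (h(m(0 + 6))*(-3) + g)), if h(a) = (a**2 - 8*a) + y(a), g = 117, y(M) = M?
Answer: 1/50535 ≈ 1.9788e-5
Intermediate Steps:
m(P) = 2
h(a) = a**2 - 7*a (h(a) = (a**2 - 8*a) + a = a**2 - 7*a)
1/(50388 + (h(m(0 + 6))*(-3) + g)) = 1/(50388 + ((2*(-7 + 2))*(-3) + 117)) = 1/(50388 + ((2*(-5))*(-3) + 117)) = 1/(50388 + (-10*(-3) + 117)) = 1/(50388 + (30 + 117)) = 1/(50388 + 147) = 1/50535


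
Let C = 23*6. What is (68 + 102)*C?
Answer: 23460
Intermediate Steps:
C = 138
(68 + 102)*C = (68 + 102)*138 = 170*138 = 23460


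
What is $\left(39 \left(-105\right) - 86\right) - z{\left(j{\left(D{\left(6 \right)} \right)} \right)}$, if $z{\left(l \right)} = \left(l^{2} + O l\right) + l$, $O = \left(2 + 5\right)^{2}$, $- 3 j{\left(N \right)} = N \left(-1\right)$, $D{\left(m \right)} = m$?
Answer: $-4285$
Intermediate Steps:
$j{\left(N \right)} = \frac{N}{3}$ ($j{\left(N \right)} = - \frac{N \left(-1\right)}{3} = - \frac{\left(-1\right) N}{3} = \frac{N}{3}$)
$O = 49$ ($O = 7^{2} = 49$)
$z{\left(l \right)} = l^{2} + 50 l$ ($z{\left(l \right)} = \left(l^{2} + 49 l\right) + l = l^{2} + 50 l$)
$\left(39 \left(-105\right) - 86\right) - z{\left(j{\left(D{\left(6 \right)} \right)} \right)} = \left(39 \left(-105\right) - 86\right) - \frac{1}{3} \cdot 6 \left(50 + \frac{1}{3} \cdot 6\right) = \left(-4095 - 86\right) - 2 \left(50 + 2\right) = -4181 - 2 \cdot 52 = -4181 - 104 = -4285$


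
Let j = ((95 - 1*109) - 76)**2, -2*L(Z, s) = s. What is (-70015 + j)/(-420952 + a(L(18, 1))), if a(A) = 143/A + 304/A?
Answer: 61915/421846 ≈ 0.14677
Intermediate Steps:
L(Z, s) = -s/2
j = 8100 (j = ((95 - 109) - 76)**2 = (-14 - 76)**2 = (-90)**2 = 8100)
a(A) = 447/A
(-70015 + j)/(-420952 + a(L(18, 1))) = (-70015 + 8100)/(-420952 + 447/((-1/2*1))) = -61915/(-420952 + 447/(-1/2)) = -61915/(-420952 + 447*(-2)) = -61915/(-420952 - 894) = -61915/(-421846) = -61915*(-1/421846) = 61915/421846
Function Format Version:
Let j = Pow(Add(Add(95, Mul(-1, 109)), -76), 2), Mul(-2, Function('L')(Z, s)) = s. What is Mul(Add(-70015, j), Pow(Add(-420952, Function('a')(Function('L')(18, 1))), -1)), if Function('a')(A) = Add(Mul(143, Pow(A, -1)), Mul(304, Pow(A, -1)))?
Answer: Rational(61915, 421846) ≈ 0.14677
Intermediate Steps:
Function('L')(Z, s) = Mul(Rational(-1, 2), s)
j = 8100 (j = Pow(Add(Add(95, -109), -76), 2) = Pow(Add(-14, -76), 2) = Pow(-90, 2) = 8100)
Function('a')(A) = Mul(447, Pow(A, -1))
Mul(Add(-70015, j), Pow(Add(-420952, Function('a')(Function('L')(18, 1))), -1)) = Mul(Add(-70015, 8100), Pow(Add(-420952, Mul(447, Pow(Mul(Rational(-1, 2), 1), -1))), -1)) = Mul(-61915, Pow(Add(-420952, Mul(447, Pow(Rational(-1, 2), -1))), -1)) = Mul(-61915, Pow(Add(-420952, Mul(447, -2)), -1)) = Mul(-61915, Pow(Add(-420952, -894), -1)) = Mul(-61915, Pow(-421846, -1)) = Mul(-61915, Rational(-1, 421846)) = Rational(61915, 421846)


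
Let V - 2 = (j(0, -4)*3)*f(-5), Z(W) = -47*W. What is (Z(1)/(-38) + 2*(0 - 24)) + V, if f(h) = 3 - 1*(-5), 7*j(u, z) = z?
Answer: -15555/266 ≈ -58.477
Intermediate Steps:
j(u, z) = z/7
f(h) = 8 (f(h) = 3 + 5 = 8)
V = -82/7 (V = 2 + (((⅐)*(-4))*3)*8 = 2 - 4/7*3*8 = 2 - 12/7*8 = 2 - 96/7 = -82/7 ≈ -11.714)
(Z(1)/(-38) + 2*(0 - 24)) + V = (-47*1/(-38) + 2*(0 - 24)) - 82/7 = (-47*(-1/38) + 2*(-24)) - 82/7 = (47/38 - 48) - 82/7 = -1777/38 - 82/7 = -15555/266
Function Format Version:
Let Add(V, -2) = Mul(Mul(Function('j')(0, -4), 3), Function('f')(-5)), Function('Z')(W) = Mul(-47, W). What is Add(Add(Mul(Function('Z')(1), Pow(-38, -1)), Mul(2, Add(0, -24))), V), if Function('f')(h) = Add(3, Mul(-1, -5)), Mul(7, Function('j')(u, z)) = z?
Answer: Rational(-15555, 266) ≈ -58.477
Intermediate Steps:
Function('j')(u, z) = Mul(Rational(1, 7), z)
Function('f')(h) = 8 (Function('f')(h) = Add(3, 5) = 8)
V = Rational(-82, 7) (V = Add(2, Mul(Mul(Mul(Rational(1, 7), -4), 3), 8)) = Add(2, Mul(Mul(Rational(-4, 7), 3), 8)) = Add(2, Mul(Rational(-12, 7), 8)) = Add(2, Rational(-96, 7)) = Rational(-82, 7) ≈ -11.714)
Add(Add(Mul(Function('Z')(1), Pow(-38, -1)), Mul(2, Add(0, -24))), V) = Add(Add(Mul(Mul(-47, 1), Pow(-38, -1)), Mul(2, Add(0, -24))), Rational(-82, 7)) = Add(Add(Mul(-47, Rational(-1, 38)), Mul(2, -24)), Rational(-82, 7)) = Add(Add(Rational(47, 38), -48), Rational(-82, 7)) = Add(Rational(-1777, 38), Rational(-82, 7)) = Rational(-15555, 266)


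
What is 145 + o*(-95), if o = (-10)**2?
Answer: -9355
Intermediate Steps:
o = 100
145 + o*(-95) = 145 + 100*(-95) = 145 - 9500 = -9355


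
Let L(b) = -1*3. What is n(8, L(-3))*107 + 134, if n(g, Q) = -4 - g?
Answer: -1150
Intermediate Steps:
L(b) = -3
n(8, L(-3))*107 + 134 = (-4 - 1*8)*107 + 134 = (-4 - 8)*107 + 134 = -12*107 + 134 = -1284 + 134 = -1150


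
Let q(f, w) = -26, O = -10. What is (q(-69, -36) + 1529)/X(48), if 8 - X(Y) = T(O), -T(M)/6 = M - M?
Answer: 1503/8 ≈ 187.88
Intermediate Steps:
T(M) = 0 (T(M) = -6*(M - M) = -6*0 = 0)
X(Y) = 8 (X(Y) = 8 - 1*0 = 8 + 0 = 8)
(q(-69, -36) + 1529)/X(48) = (-26 + 1529)/8 = 1503*(⅛) = 1503/8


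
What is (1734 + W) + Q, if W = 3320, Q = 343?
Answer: 5397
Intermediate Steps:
(1734 + W) + Q = (1734 + 3320) + 343 = 5054 + 343 = 5397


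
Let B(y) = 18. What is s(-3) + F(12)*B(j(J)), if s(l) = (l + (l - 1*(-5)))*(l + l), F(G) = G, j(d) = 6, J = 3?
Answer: 222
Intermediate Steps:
s(l) = 2*l*(5 + 2*l) (s(l) = (l + (l + 5))*(2*l) = (l + (5 + l))*(2*l) = (5 + 2*l)*(2*l) = 2*l*(5 + 2*l))
s(-3) + F(12)*B(j(J)) = 2*(-3)*(5 + 2*(-3)) + 12*18 = 2*(-3)*(5 - 6) + 216 = 2*(-3)*(-1) + 216 = 6 + 216 = 222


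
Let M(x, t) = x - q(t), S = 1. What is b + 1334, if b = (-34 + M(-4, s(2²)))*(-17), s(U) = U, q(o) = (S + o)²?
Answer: 2405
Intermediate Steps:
q(o) = (1 + o)²
M(x, t) = x - (1 + t)²
b = 1071 (b = (-34 + (-4 - (1 + 2²)²))*(-17) = (-34 + (-4 - (1 + 4)²))*(-17) = (-34 + (-4 - 1*5²))*(-17) = (-34 + (-4 - 1*25))*(-17) = (-34 + (-4 - 25))*(-17) = (-34 - 29)*(-17) = -63*(-17) = 1071)
b + 1334 = 1071 + 1334 = 2405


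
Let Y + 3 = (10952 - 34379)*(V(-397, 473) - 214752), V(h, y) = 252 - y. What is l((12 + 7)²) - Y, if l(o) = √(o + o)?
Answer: -5036172468 + 19*√2 ≈ -5.0362e+9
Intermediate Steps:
Y = 5036172468 (Y = -3 + (10952 - 34379)*((252 - 1*473) - 214752) = -3 - 23427*((252 - 473) - 214752) = -3 - 23427*(-221 - 214752) = -3 - 23427*(-214973) = -3 + 5036172471 = 5036172468)
l(o) = √2*√o (l(o) = √(2*o) = √2*√o)
l((12 + 7)²) - Y = √2*√((12 + 7)²) - 1*5036172468 = √2*√(19²) - 5036172468 = √2*√361 - 5036172468 = √2*19 - 5036172468 = 19*√2 - 5036172468 = -5036172468 + 19*√2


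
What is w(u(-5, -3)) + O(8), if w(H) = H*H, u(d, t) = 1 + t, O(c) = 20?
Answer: 24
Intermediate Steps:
w(H) = H²
w(u(-5, -3)) + O(8) = (1 - 3)² + 20 = (-2)² + 20 = 4 + 20 = 24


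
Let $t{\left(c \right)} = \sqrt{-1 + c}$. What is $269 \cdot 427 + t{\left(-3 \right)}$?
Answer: $114863 + 2 i \approx 1.1486 \cdot 10^{5} + 2.0 i$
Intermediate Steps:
$269 \cdot 427 + t{\left(-3 \right)} = 269 \cdot 427 + \sqrt{-1 - 3} = 114863 + \sqrt{-4} = 114863 + 2 i$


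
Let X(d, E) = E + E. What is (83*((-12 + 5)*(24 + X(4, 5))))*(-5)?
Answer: 98770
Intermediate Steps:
X(d, E) = 2*E
(83*((-12 + 5)*(24 + X(4, 5))))*(-5) = (83*((-12 + 5)*(24 + 2*5)))*(-5) = (83*(-7*(24 + 10)))*(-5) = (83*(-7*34))*(-5) = (83*(-238))*(-5) = -19754*(-5) = 98770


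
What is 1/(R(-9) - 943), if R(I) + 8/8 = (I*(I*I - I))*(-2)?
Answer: 1/676 ≈ 0.0014793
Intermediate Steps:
R(I) = -1 - 2*I*(I² - I) (R(I) = -1 + (I*(I*I - I))*(-2) = -1 + (I*(I² - I))*(-2) = -1 - 2*I*(I² - I))
1/(R(-9) - 943) = 1/((-1 - 2*(-9)³ + 2*(-9)²) - 943) = 1/((-1 - 2*(-729) + 2*81) - 943) = 1/((-1 + 1458 + 162) - 943) = 1/(1619 - 943) = 1/676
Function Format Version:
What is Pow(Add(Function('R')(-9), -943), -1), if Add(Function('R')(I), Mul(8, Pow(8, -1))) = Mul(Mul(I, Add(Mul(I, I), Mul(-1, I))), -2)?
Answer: Rational(1, 676) ≈ 0.0014793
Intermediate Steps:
Function('R')(I) = Add(-1, Mul(-2, I, Add(Pow(I, 2), Mul(-1, I)))) (Function('R')(I) = Add(-1, Mul(Mul(I, Add(Mul(I, I), Mul(-1, I))), -2)) = Add(-1, Mul(Mul(I, Add(Pow(I, 2), Mul(-1, I))), -2)) = Add(-1, Mul(-2, I, Add(Pow(I, 2), Mul(-1, I)))))
Pow(Add(Function('R')(-9), -943), -1) = Pow(Add(Add(-1, Mul(-2, Pow(-9, 3)), Mul(2, Pow(-9, 2))), -943), -1) = Pow(Add(Add(-1, Mul(-2, -729), Mul(2, 81)), -943), -1) = Pow(Add(Add(-1, 1458, 162), -943), -1) = Pow(Add(1619, -943), -1) = Pow(676, -1) = Rational(1, 676)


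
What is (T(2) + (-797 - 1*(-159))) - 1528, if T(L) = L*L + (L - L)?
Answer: -2162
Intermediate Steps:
T(L) = L² (T(L) = L² + 0 = L²)
(T(2) + (-797 - 1*(-159))) - 1528 = (2² + (-797 - 1*(-159))) - 1528 = (4 + (-797 + 159)) - 1528 = (4 - 638) - 1528 = -634 - 1528 = -2162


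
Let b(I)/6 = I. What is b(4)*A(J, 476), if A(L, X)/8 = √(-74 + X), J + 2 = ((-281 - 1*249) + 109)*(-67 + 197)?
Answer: 192*√402 ≈ 3849.6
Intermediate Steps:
b(I) = 6*I
J = -54732 (J = -2 + ((-281 - 1*249) + 109)*(-67 + 197) = -2 + ((-281 - 249) + 109)*130 = -2 + (-530 + 109)*130 = -2 - 421*130 = -2 - 54730 = -54732)
A(L, X) = 8*√(-74 + X)
b(4)*A(J, 476) = (6*4)*(8*√(-74 + 476)) = 24*(8*√402) = 192*√402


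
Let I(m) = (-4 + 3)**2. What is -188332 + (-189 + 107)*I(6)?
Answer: -188414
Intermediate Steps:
I(m) = 1 (I(m) = (-1)**2 = 1)
-188332 + (-189 + 107)*I(6) = -188332 + (-189 + 107)*1 = -188332 - 82*1 = -188332 - 82 = -188414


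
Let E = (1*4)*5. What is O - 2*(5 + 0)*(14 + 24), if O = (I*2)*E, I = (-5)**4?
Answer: 24620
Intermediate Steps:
I = 625
E = 20 (E = 4*5 = 20)
O = 25000 (O = (625*2)*20 = 1250*20 = 25000)
O - 2*(5 + 0)*(14 + 24) = 25000 - 2*(5 + 0)*(14 + 24) = 25000 - 2*5*38 = 25000 - 10*38 = 25000 - 1*380 = 25000 - 380 = 24620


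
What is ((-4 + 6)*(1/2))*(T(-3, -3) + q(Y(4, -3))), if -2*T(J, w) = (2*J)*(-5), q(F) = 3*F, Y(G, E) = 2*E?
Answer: -33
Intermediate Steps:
T(J, w) = 5*J (T(J, w) = -2*J*(-5)/2 = -(-5)*J = 5*J)
((-4 + 6)*(1/2))*(T(-3, -3) + q(Y(4, -3))) = ((-4 + 6)*(1/2))*(5*(-3) + 3*(2*(-3))) = (2*(1*(½)))*(-15 + 3*(-6)) = (2*(½))*(-15 - 18) = 1*(-33) = -33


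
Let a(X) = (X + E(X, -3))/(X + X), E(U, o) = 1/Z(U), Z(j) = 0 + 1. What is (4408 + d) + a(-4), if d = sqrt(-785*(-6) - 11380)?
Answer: 35267/8 + I*sqrt(6670) ≈ 4408.4 + 81.67*I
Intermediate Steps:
Z(j) = 1
E(U, o) = 1 (E(U, o) = 1/1 = 1)
d = I*sqrt(6670) (d = sqrt(4710 - 11380) = sqrt(-6670) = I*sqrt(6670) ≈ 81.67*I)
a(X) = (1 + X)/(2*X) (a(X) = (X + 1)/(X + X) = (1 + X)/((2*X)) = (1 + X)*(1/(2*X)) = (1 + X)/(2*X))
(4408 + d) + a(-4) = (4408 + I*sqrt(6670)) + (1/2)*(1 - 4)/(-4) = (4408 + I*sqrt(6670)) + (1/2)*(-1/4)*(-3) = (4408 + I*sqrt(6670)) + 3/8 = 35267/8 + I*sqrt(6670)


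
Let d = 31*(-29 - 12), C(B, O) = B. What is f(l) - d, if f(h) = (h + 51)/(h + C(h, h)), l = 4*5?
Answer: 50911/40 ≈ 1272.8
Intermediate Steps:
l = 20
f(h) = (51 + h)/(2*h) (f(h) = (h + 51)/(h + h) = (51 + h)/((2*h)) = (51 + h)*(1/(2*h)) = (51 + h)/(2*h))
d = -1271 (d = 31*(-41) = -1271)
f(l) - d = (1/2)*(51 + 20)/20 - 1*(-1271) = (1/2)*(1/20)*71 + 1271 = 71/40 + 1271 = 50911/40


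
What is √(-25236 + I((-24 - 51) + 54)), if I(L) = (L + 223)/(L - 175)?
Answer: I*√4946458/14 ≈ 158.86*I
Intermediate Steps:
I(L) = (223 + L)/(-175 + L)
√(-25236 + I((-24 - 51) + 54)) = √(-25236 + (223 + ((-24 - 51) + 54))/(-175 + ((-24 - 51) + 54))) = √(-25236 + (223 + (-75 + 54))/(-175 + (-75 + 54))) = √(-25236 + (223 - 21)/(-175 - 21)) = √(-25236 + 202/(-196)) = √(-25236 - 1/196*202) = √(-25236 - 101/98) = √(-2473229/98) = I*√4946458/14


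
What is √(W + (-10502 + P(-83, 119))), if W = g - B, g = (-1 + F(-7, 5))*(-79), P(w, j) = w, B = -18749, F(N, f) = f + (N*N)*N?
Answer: √34945 ≈ 186.94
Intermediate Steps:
F(N, f) = f + N³ (F(N, f) = f + N²*N = f + N³)
g = 26781 (g = (-1 + (5 + (-7)³))*(-79) = (-1 + (5 - 343))*(-79) = (-1 - 338)*(-79) = -339*(-79) = 26781)
W = 45530 (W = 26781 - 1*(-18749) = 26781 + 18749 = 45530)
√(W + (-10502 + P(-83, 119))) = √(45530 + (-10502 - 83)) = √(45530 - 10585) = √34945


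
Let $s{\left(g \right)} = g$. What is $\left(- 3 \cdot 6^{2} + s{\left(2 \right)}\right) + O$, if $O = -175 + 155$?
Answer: $-126$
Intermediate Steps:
$O = -20$
$\left(- 3 \cdot 6^{2} + s{\left(2 \right)}\right) + O = \left(- 3 \cdot 6^{2} + 2\right) - 20 = \left(\left(-3\right) 36 + 2\right) - 20 = \left(-108 + 2\right) - 20 = -106 - 20 = -126$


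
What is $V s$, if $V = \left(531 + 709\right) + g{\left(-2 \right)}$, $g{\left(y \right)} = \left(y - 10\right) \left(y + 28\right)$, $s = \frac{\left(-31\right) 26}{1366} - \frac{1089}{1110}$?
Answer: $- \frac{184226096}{126355} \approx -1458.0$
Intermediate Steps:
$s = - \frac{397039}{252710}$ ($s = \left(-806\right) \frac{1}{1366} - \frac{363}{370} = - \frac{403}{683} - \frac{363}{370} = - \frac{397039}{252710} \approx -1.5711$)
$g{\left(y \right)} = \left(-10 + y\right) \left(28 + y\right)$
$V = 928$ ($V = \left(531 + 709\right) + \left(-280 + \left(-2\right)^{2} + 18 \left(-2\right)\right) = 1240 - 312 = 928$)
$V s = 928 \left(- \frac{397039}{252710}\right) = - \frac{184226096}{126355}$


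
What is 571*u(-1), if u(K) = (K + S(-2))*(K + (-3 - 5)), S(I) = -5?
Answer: 30834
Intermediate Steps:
u(K) = (-8 + K)*(-5 + K) (u(K) = (K - 5)*(K + (-3 - 5)) = (-5 + K)*(K - 8) = (-5 + K)*(-8 + K) = (-8 + K)*(-5 + K))
571*u(-1) = 571*(40 + (-1)**2 - 13*(-1)) = 571*(40 + 1 + 13) = 571*54 = 30834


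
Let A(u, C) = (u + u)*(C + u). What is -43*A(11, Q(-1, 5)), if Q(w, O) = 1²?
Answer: -11352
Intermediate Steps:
Q(w, O) = 1
A(u, C) = 2*u*(C + u) (A(u, C) = (2*u)*(C + u) = 2*u*(C + u))
-43*A(11, Q(-1, 5)) = -86*11*(1 + 11) = -86*11*12 = -43*264 = -11352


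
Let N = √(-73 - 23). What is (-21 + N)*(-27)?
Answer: 567 - 108*I*√6 ≈ 567.0 - 264.54*I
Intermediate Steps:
N = 4*I*√6 (N = √(-96) = 4*I*√6 ≈ 9.798*I)
(-21 + N)*(-27) = (-21 + 4*I*√6)*(-27) = 567 - 108*I*√6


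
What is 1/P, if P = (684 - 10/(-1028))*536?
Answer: 257/94223708 ≈ 2.7276e-6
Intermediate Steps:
P = 94223708/257 (P = (684 - 10*(-1/1028))*536 = (684 + 5/514)*536 = (351581/514)*536 = 94223708/257 ≈ 3.6663e+5)
1/P = 1/(94223708/257) = 257/94223708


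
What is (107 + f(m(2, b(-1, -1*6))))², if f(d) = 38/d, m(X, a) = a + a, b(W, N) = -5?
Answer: 266256/25 ≈ 10650.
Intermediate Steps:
m(X, a) = 2*a
(107 + f(m(2, b(-1, -1*6))))² = (107 + 38/((2*(-5))))² = (107 + 38/(-10))² = (107 + 38*(-⅒))² = (107 - 19/5)² = (516/5)² = 266256/25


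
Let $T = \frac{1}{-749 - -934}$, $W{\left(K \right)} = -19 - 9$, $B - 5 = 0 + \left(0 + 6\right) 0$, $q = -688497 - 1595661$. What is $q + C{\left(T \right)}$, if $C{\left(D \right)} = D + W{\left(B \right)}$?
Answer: $- \frac{422574409}{185} \approx -2.2842 \cdot 10^{6}$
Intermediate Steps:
$q = -2284158$
$B = 5$ ($B = 5 + \left(0 + \left(0 + 6\right) 0\right) = 5 + \left(0 + 6 \cdot 0\right) = 5 + \left(0 + 0\right) = 5 + 0 = 5$)
$W{\left(K \right)} = -28$ ($W{\left(K \right)} = -19 - 9 = -28$)
$T = \frac{1}{185}$ ($T = \frac{1}{-749 + 934} = \frac{1}{185} \approx 0.0054054$)
$C{\left(D \right)} = -28 + D$ ($C{\left(D \right)} = D - 28 = -28 + D$)
$q + C{\left(T \right)} = -2284158 + \left(-28 + \frac{1}{185}\right) = -2284158 - \frac{5179}{185} = - \frac{422574409}{185}$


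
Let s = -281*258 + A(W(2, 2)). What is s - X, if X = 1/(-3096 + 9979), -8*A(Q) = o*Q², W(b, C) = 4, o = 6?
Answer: -499086331/6883 ≈ -72510.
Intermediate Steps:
A(Q) = -3*Q²/4
X = 1/6883 ≈ 0.00014529
s = -72510 (s = -281*258 - ¾*4² = -72498 - ¾*16 = -72498 - 12 = -72510)
s - X = -72510 - 1*1/6883 = -72510 - 1/6883 = -499086331/6883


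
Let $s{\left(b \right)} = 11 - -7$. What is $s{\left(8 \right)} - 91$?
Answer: $-73$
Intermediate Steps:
$s{\left(b \right)} = 18$ ($s{\left(b \right)} = 11 + 7 = 18$)
$s{\left(8 \right)} - 91 = 18 - 91 = -73$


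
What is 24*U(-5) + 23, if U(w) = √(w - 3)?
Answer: 23 + 48*I*√2 ≈ 23.0 + 67.882*I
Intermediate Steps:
U(w) = √(-3 + w)
24*U(-5) + 23 = 24*√(-3 - 5) + 23 = 24*√(-8) + 23 = 24*(2*I*√2) + 23 = 48*I*√2 + 23 = 23 + 48*I*√2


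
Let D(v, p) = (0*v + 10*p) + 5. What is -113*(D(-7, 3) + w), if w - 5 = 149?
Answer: -21357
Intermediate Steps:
w = 154 (w = 5 + 149 = 154)
D(v, p) = 5 + 10*p (D(v, p) = (0 + 10*p) + 5 = 10*p + 5 = 5 + 10*p)
-113*(D(-7, 3) + w) = -113*((5 + 10*3) + 154) = -113*((5 + 30) + 154) = -113*(35 + 154) = -113*189 = -21357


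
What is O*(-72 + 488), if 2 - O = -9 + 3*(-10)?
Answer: 17056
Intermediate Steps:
O = 41 (O = 2 - (-9 + 3*(-10)) = 2 - (-9 - 30) = 2 - 1*(-39) = 2 + 39 = 41)
O*(-72 + 488) = 41*(-72 + 488) = 41*416 = 17056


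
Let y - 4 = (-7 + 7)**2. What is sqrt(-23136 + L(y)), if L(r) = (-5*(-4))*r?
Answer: 4*I*sqrt(1441) ≈ 151.84*I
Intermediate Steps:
y = 4 (y = 4 + (-7 + 7)**2 = 4 + 0**2 = 4 + 0 = 4)
L(r) = 20*r
sqrt(-23136 + L(y)) = sqrt(-23136 + 20*4) = sqrt(-23136 + 80) = sqrt(-23056) = 4*I*sqrt(1441)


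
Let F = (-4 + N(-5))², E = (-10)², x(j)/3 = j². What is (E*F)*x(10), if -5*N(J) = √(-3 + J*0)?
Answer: 476400 + 48000*I*√3 ≈ 4.764e+5 + 83139.0*I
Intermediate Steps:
N(J) = -I*√3/5 (N(J) = -√(-3 + J*0)/5 = -√(-3 + 0)/5 = -I*√3/5)
x(j) = 3*j²
E = 100
F = (-4 - I*√3/5)² ≈ 15.88 + 2.7713*I
(E*F)*x(10) = (100*((20 + I*√3)²/25))*(3*10²) = (4*(20 + I*√3)²)*(3*100) = (4*(20 + I*√3)²)*300 = 1200*(20 + I*√3)²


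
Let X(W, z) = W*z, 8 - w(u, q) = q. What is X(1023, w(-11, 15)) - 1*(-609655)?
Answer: 602494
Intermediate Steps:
w(u, q) = 8 - q
X(1023, w(-11, 15)) - 1*(-609655) = 1023*(8 - 1*15) - 1*(-609655) = 1023*(8 - 15) + 609655 = 1023*(-7) + 609655 = -7161 + 609655 = 602494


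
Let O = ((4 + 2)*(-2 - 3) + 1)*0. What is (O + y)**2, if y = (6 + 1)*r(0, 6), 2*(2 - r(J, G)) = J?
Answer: 196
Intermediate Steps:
r(J, G) = 2 - J/2
O = 0 (O = (6*(-5) + 1)*0 = (-30 + 1)*0 = -29*0 = 0)
y = 14 (y = (6 + 1)*(2 - 1/2*0) = 7*(2 + 0) = 7*2 = 14)
(O + y)**2 = (0 + 14)**2 = 14**2 = 196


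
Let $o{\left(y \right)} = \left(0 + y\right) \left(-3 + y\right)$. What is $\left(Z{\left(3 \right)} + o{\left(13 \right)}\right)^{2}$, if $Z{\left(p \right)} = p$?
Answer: $17689$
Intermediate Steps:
$o{\left(y \right)} = y \left(-3 + y\right)$
$\left(Z{\left(3 \right)} + o{\left(13 \right)}\right)^{2} = \left(3 + 13 \left(-3 + 13\right)\right)^{2} = \left(3 + 13 \cdot 10\right)^{2} = \left(3 + 130\right)^{2} = 133^{2} = 17689$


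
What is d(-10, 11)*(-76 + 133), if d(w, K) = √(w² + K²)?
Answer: 57*√221 ≈ 847.37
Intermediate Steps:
d(w, K) = √(K² + w²)
d(-10, 11)*(-76 + 133) = √(11² + (-10)²)*(-76 + 133) = √(121 + 100)*57 = √221*57 = 57*√221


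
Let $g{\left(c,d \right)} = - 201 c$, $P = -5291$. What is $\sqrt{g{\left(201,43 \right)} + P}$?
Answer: $2 i \sqrt{11423} \approx 213.76 i$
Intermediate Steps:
$\sqrt{g{\left(201,43 \right)} + P} = \sqrt{\left(-201\right) 201 - 5291} = \sqrt{-40401 - 5291} = \sqrt{-45692} = 2 i \sqrt{11423}$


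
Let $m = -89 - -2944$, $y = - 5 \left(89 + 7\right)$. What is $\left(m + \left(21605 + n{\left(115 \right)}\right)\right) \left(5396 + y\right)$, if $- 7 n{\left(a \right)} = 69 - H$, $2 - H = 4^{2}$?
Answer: $\frac{841309492}{7} \approx 1.2019 \cdot 10^{8}$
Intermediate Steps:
$H = -14$ ($H = 2 - 4^{2} = 2 - 16 = -14$)
$n{\left(a \right)} = - \frac{83}{7}$ ($n{\left(a \right)} = - \frac{69 - -14}{7} = - \frac{69 + 14}{7} = \left(- \frac{1}{7}\right) 83 = - \frac{83}{7}$)
$y = -480$ ($y = \left(-5\right) 96 = -480$)
$m = 2855$ ($m = -89 + 2944 = 2855$)
$\left(m + \left(21605 + n{\left(115 \right)}\right)\right) \left(5396 + y\right) = \left(2855 + \left(21605 - \frac{83}{7}\right)\right) \left(5396 - 480\right) = \left(2855 + \frac{151152}{7}\right) 4916 = \frac{171137}{7} \cdot 4916 = \frac{841309492}{7}$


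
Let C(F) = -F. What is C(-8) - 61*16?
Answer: -968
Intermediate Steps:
C(-8) - 61*16 = -1*(-8) - 61*16 = 8 - 976 = -968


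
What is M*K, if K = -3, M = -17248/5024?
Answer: 1617/157 ≈ 10.299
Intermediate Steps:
M = -539/157 (M = -17248*1/5024 = -539/157 ≈ -3.4331)
M*K = -539/157*(-3) = 1617/157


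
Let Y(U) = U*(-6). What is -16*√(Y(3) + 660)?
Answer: -16*√642 ≈ -405.40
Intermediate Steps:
Y(U) = -6*U
-16*√(Y(3) + 660) = -16*√(-6*3 + 660) = -16*√(-18 + 660) = -16*√642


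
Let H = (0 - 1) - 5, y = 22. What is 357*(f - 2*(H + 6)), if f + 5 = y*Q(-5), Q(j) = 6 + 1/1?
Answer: 53193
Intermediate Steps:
Q(j) = 7 (Q(j) = 6 + 1 = 7)
H = -6 (H = -1 - 5 = -6)
f = 149 (f = -5 + 22*7 = -5 + 154 = 149)
357*(f - 2*(H + 6)) = 357*(149 - 2*(-6 + 6)) = 357*(149 - 2*0) = 357*(149 + 0) = 357*149 = 53193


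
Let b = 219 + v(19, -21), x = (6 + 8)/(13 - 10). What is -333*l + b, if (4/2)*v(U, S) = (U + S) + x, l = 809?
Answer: -807530/3 ≈ -2.6918e+5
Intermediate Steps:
x = 14/3 ≈ 4.6667
v(U, S) = 7/3 + S/2 + U/2 (v(U, S) = ((U + S) + 14/3)/2 = ((S + U) + 14/3)/2 = (14/3 + S + U)/2 = 7/3 + S/2 + U/2)
b = 661/3 (b = 219 + (7/3 + (½)*(-21) + (½)*19) = 219 + (7/3 - 21/2 + 19/2) = 219 + 4/3 = 661/3 ≈ 220.33)
-333*l + b = -333*809 + 661/3 = -269397 + 661/3 = -807530/3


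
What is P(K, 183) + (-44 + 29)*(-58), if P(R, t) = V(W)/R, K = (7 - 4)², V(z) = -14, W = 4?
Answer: 7816/9 ≈ 868.44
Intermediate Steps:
K = 9 (K = 3² = 9)
P(R, t) = -14/R
P(K, 183) + (-44 + 29)*(-58) = -14/9 + (-44 + 29)*(-58) = -14*⅑ - 15*(-58) = -14/9 + 870 = 7816/9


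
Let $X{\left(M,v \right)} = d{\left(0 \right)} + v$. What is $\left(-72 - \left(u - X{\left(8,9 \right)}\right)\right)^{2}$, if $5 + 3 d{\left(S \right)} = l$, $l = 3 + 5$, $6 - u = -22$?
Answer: $8100$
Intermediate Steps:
$u = 28$ ($u = 6 - -22 = 6 + 22 = 28$)
$l = 8$
$d{\left(S \right)} = 1$ ($d{\left(S \right)} = - \frac{5}{3} + \frac{1}{3} \cdot 8 = - \frac{5}{3} + \frac{8}{3} = 1$)
$X{\left(M,v \right)} = 1 + v$
$\left(-72 - \left(u - X{\left(8,9 \right)}\right)\right)^{2} = \left(-72 + \left(\left(1 + 9\right) - 28\right)\right)^{2} = \left(-72 + \left(10 - 28\right)\right)^{2} = \left(-72 - 18\right)^{2} = \left(-90\right)^{2} = 8100$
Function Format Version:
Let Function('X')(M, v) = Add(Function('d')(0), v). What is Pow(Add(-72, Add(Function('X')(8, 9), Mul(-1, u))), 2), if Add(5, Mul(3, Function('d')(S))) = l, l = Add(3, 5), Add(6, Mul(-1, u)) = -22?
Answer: 8100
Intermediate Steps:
u = 28 (u = Add(6, Mul(-1, -22)) = Add(6, 22) = 28)
l = 8
Function('d')(S) = 1 (Function('d')(S) = Add(Rational(-5, 3), Mul(Rational(1, 3), 8)) = Add(Rational(-5, 3), Rational(8, 3)) = 1)
Function('X')(M, v) = Add(1, v)
Pow(Add(-72, Add(Function('X')(8, 9), Mul(-1, u))), 2) = Pow(Add(-72, Add(Add(1, 9), Mul(-1, 28))), 2) = Pow(Add(-72, Add(10, -28)), 2) = Pow(Add(-72, -18), 2) = Pow(-90, 2) = 8100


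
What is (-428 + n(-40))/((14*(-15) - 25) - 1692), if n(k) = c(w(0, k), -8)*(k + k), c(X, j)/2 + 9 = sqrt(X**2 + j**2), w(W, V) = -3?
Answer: -1012/1927 + 160*sqrt(73)/1927 ≈ 0.18425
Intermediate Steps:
c(X, j) = -18 + 2*sqrt(X**2 + j**2)
n(k) = 2*k*(-18 + 2*sqrt(73)) (n(k) = (-18 + 2*sqrt((-3)**2 + (-8)**2))*(k + k) = (-18 + 2*sqrt(9 + 64))*(2*k) = (-18 + 2*sqrt(73))*(2*k) = 2*k*(-18 + 2*sqrt(73)))
(-428 + n(-40))/((14*(-15) - 25) - 1692) = (-428 + 4*(-40)*(-9 + sqrt(73)))/((14*(-15) - 25) - 1692) = (-428 + (1440 - 160*sqrt(73)))/((-210 - 25) - 1692) = (1012 - 160*sqrt(73))/(-235 - 1692) = (1012 - 160*sqrt(73))/(-1927) = (1012 - 160*sqrt(73))*(-1/1927) = -1012/1927 + 160*sqrt(73)/1927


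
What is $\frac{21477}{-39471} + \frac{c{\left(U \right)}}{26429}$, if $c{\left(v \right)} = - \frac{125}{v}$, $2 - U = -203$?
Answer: $- \frac{7757742576}{14256780473} \approx -0.54414$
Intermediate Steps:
$U = 205$ ($U = 2 - -203 = 2 + 203 = 205$)
$\frac{21477}{-39471} + \frac{c{\left(U \right)}}{26429} = \frac{21477}{-39471} + \frac{\left(-125\right) \frac{1}{205}}{26429} = 21477 \left(- \frac{1}{39471}\right) + \left(-125\right) \frac{1}{205} \cdot \frac{1}{26429} = - \frac{7159}{13157} - \frac{25}{1083589} = - \frac{7757742576}{14256780473}$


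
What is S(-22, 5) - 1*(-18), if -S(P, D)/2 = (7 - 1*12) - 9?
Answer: 46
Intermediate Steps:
S(P, D) = 28 (S(P, D) = -2*((7 - 1*12) - 9) = -2*((7 - 12) - 9) = -2*(-5 - 9) = -2*(-14) = 28)
S(-22, 5) - 1*(-18) = 28 - 1*(-18) = 28 + 18 = 46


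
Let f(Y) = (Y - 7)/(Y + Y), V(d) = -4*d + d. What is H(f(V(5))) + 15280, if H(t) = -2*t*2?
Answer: 229156/15 ≈ 15277.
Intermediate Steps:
V(d) = -3*d
f(Y) = (-7 + Y)/(2*Y) (f(Y) = (-7 + Y)/((2*Y)) = (-7 + Y)*(1/(2*Y)) = (-7 + Y)/(2*Y))
H(t) = -4*t
H(f(V(5))) + 15280 = -2*(-7 - 3*5)/((-3*5)) + 15280 = -2*(-7 - 15)/(-15) + 15280 = -2*(-1)*(-22)/15 + 15280 = -4*11/15 + 15280 = -44/15 + 15280 = 229156/15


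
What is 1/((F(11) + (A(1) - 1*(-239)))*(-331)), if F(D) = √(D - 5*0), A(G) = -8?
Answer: -21/1605350 + √11/17658850 ≈ -1.2893e-5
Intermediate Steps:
F(D) = √D (F(D) = √(D + 0) = √D)
1/((F(11) + (A(1) - 1*(-239)))*(-331)) = 1/((√11 + (-8 - 1*(-239)))*(-331)) = 1/((√11 + (-8 + 239))*(-331)) = 1/((√11 + 231)*(-331)) = 1/((231 + √11)*(-331)) = 1/(-76461 - 331*√11)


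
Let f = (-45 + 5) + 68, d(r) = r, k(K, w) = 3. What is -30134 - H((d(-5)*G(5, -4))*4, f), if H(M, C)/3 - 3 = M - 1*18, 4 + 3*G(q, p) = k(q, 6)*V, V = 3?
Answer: -29989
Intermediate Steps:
G(q, p) = 5/3 (G(q, p) = -4/3 + (3*3)/3 = -4/3 + (⅓)*9 = -4/3 + 3 = 5/3)
f = 28 (f = -40 + 68 = 28)
H(M, C) = -45 + 3*M (H(M, C) = 9 + 3*(M - 1*18) = 9 + 3*(M - 18) = 9 + 3*(-18 + M) = 9 + (-54 + 3*M) = -45 + 3*M)
-30134 - H((d(-5)*G(5, -4))*4, f) = -30134 - (-45 + 3*(-5*5/3*4)) = -30134 - (-45 + 3*(-25/3*4)) = -30134 - (-45 + 3*(-100/3)) = -30134 - (-45 - 100) = -30134 - 1*(-145) = -30134 + 145 = -29989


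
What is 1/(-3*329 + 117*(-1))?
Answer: -1/1104 ≈ -0.00090580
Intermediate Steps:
1/(-3*329 + 117*(-1)) = 1/(-987 - 117) = 1/(-1104) = -1/1104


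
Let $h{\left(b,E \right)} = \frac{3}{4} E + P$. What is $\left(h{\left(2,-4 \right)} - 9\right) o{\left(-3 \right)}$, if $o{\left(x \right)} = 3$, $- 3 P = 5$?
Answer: $-41$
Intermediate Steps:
$P = - \frac{5}{3}$ ($P = \left(- \frac{1}{3}\right) 5 = - \frac{5}{3} \approx -1.6667$)
$h{\left(b,E \right)} = - \frac{5}{3} + \frac{3 E}{4}$ ($h{\left(b,E \right)} = \frac{3}{4} E - \frac{5}{3} = 3 \cdot \frac{1}{4} E - \frac{5}{3} = \frac{3 E}{4} - \frac{5}{3} = - \frac{5}{3} + \frac{3 E}{4}$)
$\left(h{\left(2,-4 \right)} - 9\right) o{\left(-3 \right)} = \left(\left(- \frac{5}{3} + \frac{3}{4} \left(-4\right)\right) - 9\right) 3 = \left(\left(- \frac{5}{3} - 3\right) - 9\right) 3 = \left(- \frac{14}{3} - 9\right) 3 = \left(- \frac{41}{3}\right) 3 = -41$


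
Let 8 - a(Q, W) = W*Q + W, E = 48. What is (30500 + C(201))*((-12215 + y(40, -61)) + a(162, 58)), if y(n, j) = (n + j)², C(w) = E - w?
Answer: -643963340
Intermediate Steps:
a(Q, W) = 8 - W - Q*W (a(Q, W) = 8 - (W*Q + W) = 8 - (Q*W + W) = 8 - (W + Q*W) = 8 + (-W - Q*W) = 8 - W - Q*W)
C(w) = 48 - w
y(n, j) = (j + n)²
(30500 + C(201))*((-12215 + y(40, -61)) + a(162, 58)) = (30500 + (48 - 1*201))*((-12215 + (-61 + 40)²) + (8 - 1*58 - 1*162*58)) = (30500 + (48 - 201))*((-12215 + (-21)²) + (8 - 58 - 9396)) = (30500 - 153)*((-12215 + 441) - 9446) = 30347*(-11774 - 9446) = 30347*(-21220) = -643963340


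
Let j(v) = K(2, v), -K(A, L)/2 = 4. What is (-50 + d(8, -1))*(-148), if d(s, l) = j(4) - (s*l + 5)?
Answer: 8140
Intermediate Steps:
K(A, L) = -8 (K(A, L) = -2*4 = -8)
j(v) = -8
d(s, l) = -13 - l*s (d(s, l) = -8 - (s*l + 5) = -8 - (l*s + 5) = -8 - (5 + l*s) = -8 + (-5 - l*s) = -13 - l*s)
(-50 + d(8, -1))*(-148) = (-50 + (-13 - 1*(-1)*8))*(-148) = (-50 + (-13 + 8))*(-148) = (-50 - 5)*(-148) = -55*(-148) = 8140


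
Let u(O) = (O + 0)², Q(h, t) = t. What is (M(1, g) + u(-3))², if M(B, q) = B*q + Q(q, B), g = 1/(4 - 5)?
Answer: 81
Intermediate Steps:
g = -1 (g = 1/(-1) = -1)
M(B, q) = B + B*q (M(B, q) = B*q + B = B + B*q)
u(O) = O²
(M(1, g) + u(-3))² = (1*(1 - 1) + (-3)²)² = (1*0 + 9)² = (0 + 9)² = 9² = 81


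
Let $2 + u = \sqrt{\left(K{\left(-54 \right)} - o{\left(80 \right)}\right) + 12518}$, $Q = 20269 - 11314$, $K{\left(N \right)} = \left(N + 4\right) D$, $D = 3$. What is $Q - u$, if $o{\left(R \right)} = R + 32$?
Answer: $8957 - 4 \sqrt{766} \approx 8846.3$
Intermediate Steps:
$K{\left(N \right)} = 12 + 3 N$ ($K{\left(N \right)} = \left(N + 4\right) 3 = \left(4 + N\right) 3 = 12 + 3 N$)
$o{\left(R \right)} = 32 + R$
$Q = 8955$ ($Q = 20269 - 11314 = 8955$)
$u = -2 + 4 \sqrt{766}$ ($u = -2 + \sqrt{\left(\left(12 + 3 \left(-54\right)\right) - \left(32 + 80\right)\right) + 12518} = -2 + \sqrt{\left(\left(12 - 162\right) - 112\right) + 12518} = -2 + \sqrt{\left(-150 - 112\right) + 12518} = -2 + \sqrt{-262 + 12518} = -2 + \sqrt{12256} = -2 + 4 \sqrt{766} \approx 108.71$)
$Q - u = 8955 - \left(-2 + 4 \sqrt{766}\right) = 8955 + \left(2 - 4 \sqrt{766}\right) = 8957 - 4 \sqrt{766}$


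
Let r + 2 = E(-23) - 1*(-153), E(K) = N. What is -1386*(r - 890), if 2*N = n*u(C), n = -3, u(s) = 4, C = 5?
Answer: 1032570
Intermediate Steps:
N = -6 (N = (-3*4)/2 = (½)*(-12) = -6)
E(K) = -6
r = 145 (r = -2 + (-6 - 1*(-153)) = -2 + (-6 + 153) = -2 + 147 = 145)
-1386*(r - 890) = -1386*(145 - 890) = -1386*(-745) = 1032570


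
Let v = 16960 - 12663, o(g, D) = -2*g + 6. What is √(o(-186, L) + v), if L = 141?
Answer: 5*√187 ≈ 68.374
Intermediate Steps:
o(g, D) = 6 - 2*g
v = 4297
√(o(-186, L) + v) = √((6 - 2*(-186)) + 4297) = √((6 + 372) + 4297) = √(378 + 4297) = √4675 = 5*√187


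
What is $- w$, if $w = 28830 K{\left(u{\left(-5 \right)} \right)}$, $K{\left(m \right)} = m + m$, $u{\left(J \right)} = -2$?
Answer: $115320$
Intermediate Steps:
$K{\left(m \right)} = 2 m$
$w = -115320$ ($w = 28830 \cdot 2 \left(-2\right) = 28830 \left(-4\right) = -115320$)
$- w = \left(-1\right) \left(-115320\right) = 115320$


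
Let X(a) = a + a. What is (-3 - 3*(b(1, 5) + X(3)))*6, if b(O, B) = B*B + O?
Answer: -594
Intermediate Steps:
b(O, B) = O + B**2 (b(O, B) = B**2 + O = O + B**2)
X(a) = 2*a
(-3 - 3*(b(1, 5) + X(3)))*6 = (-3 - 3*((1 + 5**2) + 2*3))*6 = (-3 - 3*((1 + 25) + 6))*6 = (-3 - 3*(26 + 6))*6 = (-3 - 3*32)*6 = (-3 - 96)*6 = -99*6 = -594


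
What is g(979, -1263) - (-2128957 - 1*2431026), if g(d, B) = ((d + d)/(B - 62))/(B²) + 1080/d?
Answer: 9435579971000013343/2069213347575 ≈ 4.5600e+6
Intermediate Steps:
g(d, B) = 1080/d + 2*d/(B²*(-62 + B)) (g(d, B) = ((2*d)/(-62 + B))/B² + 1080/d = (2*d/(-62 + B))/B² + 1080/d = 2*d/(B²*(-62 + B)) + 1080/d = 1080/d + 2*d/(B²*(-62 + B)))
g(979, -1263) - (-2128957 - 1*2431026) = 2*(979² - 33480*(-1263)² + 540*(-1263)³)/((-1263)²*979*(-62 - 1263)) - (-2128957 - 1*2431026) = 2*(1/1595169)*(1/979)*(958441 - 33480*1595169 + 540*(-2014698447))/(-1325) - (-2128957 - 2431026) = 2*(1/1595169)*(1/979)*(-1/1325)*(958441 - 53406258120 - 1087937161380) - 1*(-4559983) = 2*(1/1595169)*(1/979)*(-1/1325)*(-1141342461059) + 4559983 = 2282684922118/2069213347575 + 4559983 = 9435579971000013343/2069213347575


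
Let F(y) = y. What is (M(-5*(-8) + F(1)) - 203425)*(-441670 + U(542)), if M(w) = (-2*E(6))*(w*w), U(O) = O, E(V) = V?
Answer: 98634897416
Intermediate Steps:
M(w) = -12*w**2 (M(w) = (-2*6)*(w*w) = -12*w**2)
(M(-5*(-8) + F(1)) - 203425)*(-441670 + U(542)) = (-12*(-5*(-8) + 1)**2 - 203425)*(-441670 + 542) = (-12*(40 + 1)**2 - 203425)*(-441128) = (-12*41**2 - 203425)*(-441128) = (-12*1681 - 203425)*(-441128) = (-20172 - 203425)*(-441128) = -223597*(-441128) = 98634897416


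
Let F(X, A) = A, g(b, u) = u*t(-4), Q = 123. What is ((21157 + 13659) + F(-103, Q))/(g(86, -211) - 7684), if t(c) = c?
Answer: -34939/6840 ≈ -5.1080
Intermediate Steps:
g(b, u) = -4*u (g(b, u) = u*(-4) = -4*u)
((21157 + 13659) + F(-103, Q))/(g(86, -211) - 7684) = ((21157 + 13659) + 123)/(-4*(-211) - 7684) = (34816 + 123)/(844 - 7684) = 34939/(-6840) = 34939*(-1/6840) = -34939/6840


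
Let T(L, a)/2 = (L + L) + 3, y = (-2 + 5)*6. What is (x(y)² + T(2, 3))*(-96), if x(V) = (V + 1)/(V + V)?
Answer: -37010/27 ≈ -1370.7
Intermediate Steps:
y = 18 (y = 3*6 = 18)
T(L, a) = 6 + 4*L (T(L, a) = 2*((L + L) + 3) = 2*(2*L + 3) = 2*(3 + 2*L) = 6 + 4*L)
x(V) = (1 + V)/(2*V) (x(V) = (1 + V)/((2*V)) = (1 + V)*(1/(2*V)) = (1 + V)/(2*V))
(x(y)² + T(2, 3))*(-96) = (((½)*(1 + 18)/18)² + (6 + 4*2))*(-96) = (((½)*(1/18)*19)² + (6 + 8))*(-96) = ((19/36)² + 14)*(-96) = (361/1296 + 14)*(-96) = (18505/1296)*(-96) = -37010/27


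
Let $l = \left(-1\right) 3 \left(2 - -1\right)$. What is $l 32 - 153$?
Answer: $-441$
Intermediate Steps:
$l = -9$ ($l = - 3 \left(2 + 1\right) = \left(-3\right) 3 = -9$)
$l 32 - 153 = \left(-9\right) 32 - 153 = -288 - 153 = -441$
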